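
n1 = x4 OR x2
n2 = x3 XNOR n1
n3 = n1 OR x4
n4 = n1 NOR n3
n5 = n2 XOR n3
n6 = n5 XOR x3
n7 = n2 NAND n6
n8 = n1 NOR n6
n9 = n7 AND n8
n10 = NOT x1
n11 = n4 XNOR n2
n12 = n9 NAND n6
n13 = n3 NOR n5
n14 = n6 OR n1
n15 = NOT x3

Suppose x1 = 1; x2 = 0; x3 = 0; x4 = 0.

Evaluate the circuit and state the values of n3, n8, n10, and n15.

n3 = 0  n8 = 0  n10 = 0  n15 = 1

n1 = x4 OR x2 = 0 OR 0 = 0
n2 = x3 XNOR n1 = 0 XNOR 0 = 1
n3 = n1 OR x4 = 0 OR 0 = 0
n5 = n2 XOR n3 = 1 XOR 0 = 1
n6 = n5 XOR x3 = 1 XOR 0 = 1
n8 = n1 NOR n6 = 0 NOR 1 = 0
n10 = NOT x1 = NOT 1 = 0
n15 = NOT x3 = NOT 0 = 1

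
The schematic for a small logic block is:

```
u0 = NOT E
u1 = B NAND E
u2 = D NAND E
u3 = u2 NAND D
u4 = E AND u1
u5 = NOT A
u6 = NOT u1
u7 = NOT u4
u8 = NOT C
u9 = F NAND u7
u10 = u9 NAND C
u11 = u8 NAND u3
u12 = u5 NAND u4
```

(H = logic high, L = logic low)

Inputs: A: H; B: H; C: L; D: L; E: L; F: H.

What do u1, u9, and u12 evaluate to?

u1 = B NAND E = H NAND L = H
u4 = E AND u1 = L AND H = L
u5 = NOT A = NOT H = L
u7 = NOT u4 = NOT L = H
u9 = F NAND u7 = H NAND H = L
u12 = u5 NAND u4 = L NAND L = H

u1 = H; u9 = L; u12 = H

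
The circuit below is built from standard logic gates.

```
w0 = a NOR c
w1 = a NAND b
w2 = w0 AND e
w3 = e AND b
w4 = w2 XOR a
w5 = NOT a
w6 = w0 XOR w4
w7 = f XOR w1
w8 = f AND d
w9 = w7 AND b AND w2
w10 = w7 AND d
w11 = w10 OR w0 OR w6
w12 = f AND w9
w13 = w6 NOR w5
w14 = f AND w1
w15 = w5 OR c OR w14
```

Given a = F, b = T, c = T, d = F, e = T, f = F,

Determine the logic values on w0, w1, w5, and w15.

w0 = a NOR c = F NOR T = F
w1 = a NAND b = F NAND T = T
w5 = NOT a = NOT F = T
w14 = f AND w1 = F AND T = F
w15 = w5 OR c OR w14 = T OR T OR F = T

w0 = F, w1 = T, w5 = T, w15 = T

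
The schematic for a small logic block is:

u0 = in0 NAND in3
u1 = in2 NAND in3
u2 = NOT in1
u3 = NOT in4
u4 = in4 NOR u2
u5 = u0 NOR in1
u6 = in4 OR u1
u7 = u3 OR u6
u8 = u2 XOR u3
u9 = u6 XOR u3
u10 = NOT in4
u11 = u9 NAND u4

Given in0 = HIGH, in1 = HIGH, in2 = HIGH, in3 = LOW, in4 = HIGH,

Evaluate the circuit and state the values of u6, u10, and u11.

u6 = HIGH, u10 = LOW, u11 = HIGH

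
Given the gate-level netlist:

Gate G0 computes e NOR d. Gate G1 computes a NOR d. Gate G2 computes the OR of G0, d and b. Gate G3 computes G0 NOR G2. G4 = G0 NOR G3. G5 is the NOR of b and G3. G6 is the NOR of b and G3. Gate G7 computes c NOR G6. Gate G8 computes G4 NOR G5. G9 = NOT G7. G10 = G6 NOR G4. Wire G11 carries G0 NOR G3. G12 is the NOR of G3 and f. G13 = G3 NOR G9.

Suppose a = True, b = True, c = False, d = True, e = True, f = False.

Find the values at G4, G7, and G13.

G4 = True, G7 = True, G13 = True

G0 = e NOR d = True NOR True = False
G2 = G0 OR d OR b = False OR True OR True = True
G3 = G0 NOR G2 = False NOR True = False
G4 = G0 NOR G3 = False NOR False = True
G6 = b NOR G3 = True NOR False = False
G7 = c NOR G6 = False NOR False = True
G9 = NOT G7 = NOT True = False
G13 = G3 NOR G9 = False NOR False = True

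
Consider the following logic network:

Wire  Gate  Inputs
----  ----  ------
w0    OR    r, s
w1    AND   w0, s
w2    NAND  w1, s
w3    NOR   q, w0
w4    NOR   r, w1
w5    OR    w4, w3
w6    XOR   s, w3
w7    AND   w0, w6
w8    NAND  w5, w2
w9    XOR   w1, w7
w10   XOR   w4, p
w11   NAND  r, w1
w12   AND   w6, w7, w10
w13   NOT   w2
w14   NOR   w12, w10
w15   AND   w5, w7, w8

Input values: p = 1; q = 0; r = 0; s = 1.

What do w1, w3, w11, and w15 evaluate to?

w1 = 1  w3 = 0  w11 = 1  w15 = 0

w0 = r OR s = 0 OR 1 = 1
w1 = w0 AND s = 1 AND 1 = 1
w2 = w1 NAND s = 1 NAND 1 = 0
w3 = q NOR w0 = 0 NOR 1 = 0
w4 = r NOR w1 = 0 NOR 1 = 0
w5 = w4 OR w3 = 0 OR 0 = 0
w6 = s XOR w3 = 1 XOR 0 = 1
w7 = w0 AND w6 = 1 AND 1 = 1
w8 = w5 NAND w2 = 0 NAND 0 = 1
w11 = r NAND w1 = 0 NAND 1 = 1
w15 = w5 AND w7 AND w8 = 0 AND 1 AND 1 = 0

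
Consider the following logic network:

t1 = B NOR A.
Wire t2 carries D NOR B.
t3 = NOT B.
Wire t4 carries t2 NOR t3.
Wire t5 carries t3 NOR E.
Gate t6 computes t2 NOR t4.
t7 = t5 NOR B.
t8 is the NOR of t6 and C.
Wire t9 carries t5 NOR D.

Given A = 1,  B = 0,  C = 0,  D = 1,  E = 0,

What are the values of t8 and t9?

t2 = D NOR B = 1 NOR 0 = 0
t3 = NOT B = NOT 0 = 1
t4 = t2 NOR t3 = 0 NOR 1 = 0
t5 = t3 NOR E = 1 NOR 0 = 0
t6 = t2 NOR t4 = 0 NOR 0 = 1
t8 = t6 NOR C = 1 NOR 0 = 0
t9 = t5 NOR D = 0 NOR 1 = 0

t8 = 0, t9 = 0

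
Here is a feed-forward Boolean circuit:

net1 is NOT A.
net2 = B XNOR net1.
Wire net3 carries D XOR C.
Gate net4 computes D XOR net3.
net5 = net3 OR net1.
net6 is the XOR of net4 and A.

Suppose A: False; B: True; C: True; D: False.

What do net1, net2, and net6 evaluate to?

net1 = NOT A = NOT False = True
net2 = B XNOR net1 = True XNOR True = True
net3 = D XOR C = False XOR True = True
net4 = D XOR net3 = False XOR True = True
net6 = net4 XOR A = True XOR False = True

net1 = True, net2 = True, net6 = True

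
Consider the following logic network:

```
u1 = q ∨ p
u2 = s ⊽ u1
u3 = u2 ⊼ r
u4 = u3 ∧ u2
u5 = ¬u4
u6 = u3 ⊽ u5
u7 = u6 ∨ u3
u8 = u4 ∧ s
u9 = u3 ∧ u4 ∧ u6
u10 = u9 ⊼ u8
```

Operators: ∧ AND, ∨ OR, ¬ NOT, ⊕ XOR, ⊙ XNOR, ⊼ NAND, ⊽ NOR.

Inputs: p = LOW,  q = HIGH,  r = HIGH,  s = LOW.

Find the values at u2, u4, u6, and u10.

u2 = LOW; u4 = LOW; u6 = LOW; u10 = HIGH

u1 = q OR p = HIGH OR LOW = HIGH
u2 = s NOR u1 = LOW NOR HIGH = LOW
u3 = u2 NAND r = LOW NAND HIGH = HIGH
u4 = u3 AND u2 = HIGH AND LOW = LOW
u5 = NOT u4 = NOT LOW = HIGH
u6 = u3 NOR u5 = HIGH NOR HIGH = LOW
u8 = u4 AND s = LOW AND LOW = LOW
u9 = u3 AND u4 AND u6 = HIGH AND LOW AND LOW = LOW
u10 = u9 NAND u8 = LOW NAND LOW = HIGH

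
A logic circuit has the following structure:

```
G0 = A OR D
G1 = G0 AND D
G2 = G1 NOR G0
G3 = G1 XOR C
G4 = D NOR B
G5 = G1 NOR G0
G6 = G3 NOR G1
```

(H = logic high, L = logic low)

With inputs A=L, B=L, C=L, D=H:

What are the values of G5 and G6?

G5 = L, G6 = L

G0 = A OR D = L OR H = H
G1 = G0 AND D = H AND H = H
G3 = G1 XOR C = H XOR L = H
G5 = G1 NOR G0 = H NOR H = L
G6 = G3 NOR G1 = H NOR H = L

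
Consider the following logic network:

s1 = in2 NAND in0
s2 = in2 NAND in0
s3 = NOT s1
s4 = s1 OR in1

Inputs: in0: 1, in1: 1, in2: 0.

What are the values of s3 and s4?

s3 = 0, s4 = 1

s1 = in2 NAND in0 = 0 NAND 1 = 1
s3 = NOT s1 = NOT 1 = 0
s4 = s1 OR in1 = 1 OR 1 = 1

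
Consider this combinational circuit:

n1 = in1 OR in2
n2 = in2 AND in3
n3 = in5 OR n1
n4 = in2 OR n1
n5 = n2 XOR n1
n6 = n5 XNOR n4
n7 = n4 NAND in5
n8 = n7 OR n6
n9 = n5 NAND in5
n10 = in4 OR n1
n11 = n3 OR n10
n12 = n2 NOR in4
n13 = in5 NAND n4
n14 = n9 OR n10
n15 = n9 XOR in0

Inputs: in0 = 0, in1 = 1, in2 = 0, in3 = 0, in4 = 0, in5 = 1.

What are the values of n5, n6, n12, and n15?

n1 = in1 OR in2 = 1 OR 0 = 1
n2 = in2 AND in3 = 0 AND 0 = 0
n4 = in2 OR n1 = 0 OR 1 = 1
n5 = n2 XOR n1 = 0 XOR 1 = 1
n6 = n5 XNOR n4 = 1 XNOR 1 = 1
n9 = n5 NAND in5 = 1 NAND 1 = 0
n12 = n2 NOR in4 = 0 NOR 0 = 1
n15 = n9 XOR in0 = 0 XOR 0 = 0

n5 = 1, n6 = 1, n12 = 1, n15 = 0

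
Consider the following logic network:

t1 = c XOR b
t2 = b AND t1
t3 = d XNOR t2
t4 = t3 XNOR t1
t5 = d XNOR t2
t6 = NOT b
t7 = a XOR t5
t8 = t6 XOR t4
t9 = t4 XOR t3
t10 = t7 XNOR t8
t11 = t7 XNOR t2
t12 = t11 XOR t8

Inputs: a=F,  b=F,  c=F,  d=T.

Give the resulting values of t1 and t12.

t1 = c XOR b = F XOR F = F
t2 = b AND t1 = F AND F = F
t3 = d XNOR t2 = T XNOR F = F
t4 = t3 XNOR t1 = F XNOR F = T
t5 = d XNOR t2 = T XNOR F = F
t6 = NOT b = NOT F = T
t7 = a XOR t5 = F XOR F = F
t8 = t6 XOR t4 = T XOR T = F
t11 = t7 XNOR t2 = F XNOR F = T
t12 = t11 XOR t8 = T XOR F = T

t1 = F, t12 = T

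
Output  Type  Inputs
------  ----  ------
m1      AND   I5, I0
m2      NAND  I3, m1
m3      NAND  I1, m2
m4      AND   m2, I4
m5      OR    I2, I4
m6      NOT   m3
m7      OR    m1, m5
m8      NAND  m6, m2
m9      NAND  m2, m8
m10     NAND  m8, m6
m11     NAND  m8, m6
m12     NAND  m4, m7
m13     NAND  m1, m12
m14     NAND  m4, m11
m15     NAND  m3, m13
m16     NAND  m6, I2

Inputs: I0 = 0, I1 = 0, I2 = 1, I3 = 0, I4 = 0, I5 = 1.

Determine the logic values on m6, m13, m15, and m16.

m6 = 0  m13 = 1  m15 = 0  m16 = 1

m1 = I5 AND I0 = 1 AND 0 = 0
m2 = I3 NAND m1 = 0 NAND 0 = 1
m3 = I1 NAND m2 = 0 NAND 1 = 1
m4 = m2 AND I4 = 1 AND 0 = 0
m5 = I2 OR I4 = 1 OR 0 = 1
m6 = NOT m3 = NOT 1 = 0
m7 = m1 OR m5 = 0 OR 1 = 1
m12 = m4 NAND m7 = 0 NAND 1 = 1
m13 = m1 NAND m12 = 0 NAND 1 = 1
m15 = m3 NAND m13 = 1 NAND 1 = 0
m16 = m6 NAND I2 = 0 NAND 1 = 1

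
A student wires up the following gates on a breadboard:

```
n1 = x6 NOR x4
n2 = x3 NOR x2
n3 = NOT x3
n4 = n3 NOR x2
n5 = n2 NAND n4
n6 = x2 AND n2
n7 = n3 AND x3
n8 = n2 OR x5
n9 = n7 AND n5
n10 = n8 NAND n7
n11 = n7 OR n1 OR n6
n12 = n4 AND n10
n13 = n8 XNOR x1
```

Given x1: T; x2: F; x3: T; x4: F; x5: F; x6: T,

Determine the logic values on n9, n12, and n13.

n2 = x3 NOR x2 = T NOR F = F
n3 = NOT x3 = NOT T = F
n4 = n3 NOR x2 = F NOR F = T
n5 = n2 NAND n4 = F NAND T = T
n7 = n3 AND x3 = F AND T = F
n8 = n2 OR x5 = F OR F = F
n9 = n7 AND n5 = F AND T = F
n10 = n8 NAND n7 = F NAND F = T
n12 = n4 AND n10 = T AND T = T
n13 = n8 XNOR x1 = F XNOR T = F

n9 = F, n12 = T, n13 = F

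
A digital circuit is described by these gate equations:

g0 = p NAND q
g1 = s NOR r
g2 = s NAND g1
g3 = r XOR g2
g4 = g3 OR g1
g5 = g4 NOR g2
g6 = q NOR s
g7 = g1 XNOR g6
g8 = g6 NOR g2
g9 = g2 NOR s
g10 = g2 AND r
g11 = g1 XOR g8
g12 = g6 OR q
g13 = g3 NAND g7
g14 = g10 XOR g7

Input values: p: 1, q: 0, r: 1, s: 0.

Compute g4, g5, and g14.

g4 = 0, g5 = 0, g14 = 1

g1 = s NOR r = 0 NOR 1 = 0
g2 = s NAND g1 = 0 NAND 0 = 1
g3 = r XOR g2 = 1 XOR 1 = 0
g4 = g3 OR g1 = 0 OR 0 = 0
g5 = g4 NOR g2 = 0 NOR 1 = 0
g6 = q NOR s = 0 NOR 0 = 1
g7 = g1 XNOR g6 = 0 XNOR 1 = 0
g10 = g2 AND r = 1 AND 1 = 1
g14 = g10 XOR g7 = 1 XOR 0 = 1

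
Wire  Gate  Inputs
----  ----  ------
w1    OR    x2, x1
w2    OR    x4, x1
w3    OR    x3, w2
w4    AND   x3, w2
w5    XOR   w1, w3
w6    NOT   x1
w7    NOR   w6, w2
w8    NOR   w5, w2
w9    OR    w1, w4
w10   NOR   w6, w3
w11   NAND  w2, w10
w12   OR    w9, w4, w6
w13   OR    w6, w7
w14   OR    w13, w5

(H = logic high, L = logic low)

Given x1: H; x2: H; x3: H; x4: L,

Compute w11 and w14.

w1 = x2 OR x1 = H OR H = H
w2 = x4 OR x1 = L OR H = H
w3 = x3 OR w2 = H OR H = H
w5 = w1 XOR w3 = H XOR H = L
w6 = NOT x1 = NOT H = L
w7 = w6 NOR w2 = L NOR H = L
w10 = w6 NOR w3 = L NOR H = L
w11 = w2 NAND w10 = H NAND L = H
w13 = w6 OR w7 = L OR L = L
w14 = w13 OR w5 = L OR L = L

w11 = H; w14 = L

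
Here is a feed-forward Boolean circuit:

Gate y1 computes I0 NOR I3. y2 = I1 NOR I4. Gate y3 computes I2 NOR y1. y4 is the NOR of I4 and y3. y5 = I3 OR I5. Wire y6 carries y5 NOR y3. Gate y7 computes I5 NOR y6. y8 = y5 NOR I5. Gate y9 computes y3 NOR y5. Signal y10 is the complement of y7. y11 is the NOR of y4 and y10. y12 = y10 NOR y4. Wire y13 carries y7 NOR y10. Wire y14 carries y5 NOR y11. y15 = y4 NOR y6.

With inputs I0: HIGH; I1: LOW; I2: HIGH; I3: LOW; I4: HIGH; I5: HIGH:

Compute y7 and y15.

y1 = I0 NOR I3 = HIGH NOR LOW = LOW
y3 = I2 NOR y1 = HIGH NOR LOW = LOW
y4 = I4 NOR y3 = HIGH NOR LOW = LOW
y5 = I3 OR I5 = LOW OR HIGH = HIGH
y6 = y5 NOR y3 = HIGH NOR LOW = LOW
y7 = I5 NOR y6 = HIGH NOR LOW = LOW
y15 = y4 NOR y6 = LOW NOR LOW = HIGH

y7 = LOW, y15 = HIGH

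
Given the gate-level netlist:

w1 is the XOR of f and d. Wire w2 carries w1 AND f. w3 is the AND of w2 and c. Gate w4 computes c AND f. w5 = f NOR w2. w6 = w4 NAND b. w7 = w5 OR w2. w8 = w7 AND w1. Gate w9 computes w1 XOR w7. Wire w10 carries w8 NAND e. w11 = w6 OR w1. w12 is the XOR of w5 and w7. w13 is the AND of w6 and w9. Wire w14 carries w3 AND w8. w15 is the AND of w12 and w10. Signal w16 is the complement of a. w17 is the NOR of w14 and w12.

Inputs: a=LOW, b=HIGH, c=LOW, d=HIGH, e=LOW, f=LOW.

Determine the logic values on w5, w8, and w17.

w5 = HIGH, w8 = HIGH, w17 = HIGH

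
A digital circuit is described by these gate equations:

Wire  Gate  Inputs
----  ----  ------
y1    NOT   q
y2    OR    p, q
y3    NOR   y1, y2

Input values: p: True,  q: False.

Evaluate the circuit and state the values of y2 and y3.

y1 = NOT q = NOT False = True
y2 = p OR q = True OR False = True
y3 = y1 NOR y2 = True NOR True = False

y2 = True, y3 = False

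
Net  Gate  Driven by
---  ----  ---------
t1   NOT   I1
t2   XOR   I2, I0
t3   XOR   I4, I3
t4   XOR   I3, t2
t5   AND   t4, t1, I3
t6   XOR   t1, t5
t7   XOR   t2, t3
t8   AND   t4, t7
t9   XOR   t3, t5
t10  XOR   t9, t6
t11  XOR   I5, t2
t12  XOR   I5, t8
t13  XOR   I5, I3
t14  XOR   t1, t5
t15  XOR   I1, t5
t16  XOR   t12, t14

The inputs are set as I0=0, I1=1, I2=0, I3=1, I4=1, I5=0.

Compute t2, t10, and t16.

t2 = 0, t10 = 0, t16 = 0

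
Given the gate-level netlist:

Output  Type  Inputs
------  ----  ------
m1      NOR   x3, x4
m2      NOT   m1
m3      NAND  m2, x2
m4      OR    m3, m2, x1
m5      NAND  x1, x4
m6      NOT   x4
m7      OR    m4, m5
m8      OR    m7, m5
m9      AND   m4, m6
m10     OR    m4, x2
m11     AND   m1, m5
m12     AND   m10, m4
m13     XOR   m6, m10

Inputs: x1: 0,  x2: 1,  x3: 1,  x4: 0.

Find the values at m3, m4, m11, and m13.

m3 = 0  m4 = 1  m11 = 0  m13 = 0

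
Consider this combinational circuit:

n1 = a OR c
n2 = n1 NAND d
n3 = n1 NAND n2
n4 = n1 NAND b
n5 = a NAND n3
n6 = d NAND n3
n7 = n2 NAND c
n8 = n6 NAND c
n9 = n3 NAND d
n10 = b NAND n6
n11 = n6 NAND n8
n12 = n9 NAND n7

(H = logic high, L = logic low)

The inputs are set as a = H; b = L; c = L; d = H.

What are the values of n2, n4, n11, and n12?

n2 = L; n4 = H; n11 = H; n12 = H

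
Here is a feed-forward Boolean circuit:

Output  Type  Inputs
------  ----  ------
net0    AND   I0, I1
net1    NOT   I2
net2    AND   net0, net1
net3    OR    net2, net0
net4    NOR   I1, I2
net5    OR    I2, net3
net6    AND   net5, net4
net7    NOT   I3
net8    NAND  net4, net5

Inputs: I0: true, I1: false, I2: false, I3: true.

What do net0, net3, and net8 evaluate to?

net0 = I0 AND I1 = true AND false = false
net1 = NOT I2 = NOT false = true
net2 = net0 AND net1 = false AND true = false
net3 = net2 OR net0 = false OR false = false
net4 = I1 NOR I2 = false NOR false = true
net5 = I2 OR net3 = false OR false = false
net8 = net4 NAND net5 = true NAND false = true

net0 = false, net3 = false, net8 = true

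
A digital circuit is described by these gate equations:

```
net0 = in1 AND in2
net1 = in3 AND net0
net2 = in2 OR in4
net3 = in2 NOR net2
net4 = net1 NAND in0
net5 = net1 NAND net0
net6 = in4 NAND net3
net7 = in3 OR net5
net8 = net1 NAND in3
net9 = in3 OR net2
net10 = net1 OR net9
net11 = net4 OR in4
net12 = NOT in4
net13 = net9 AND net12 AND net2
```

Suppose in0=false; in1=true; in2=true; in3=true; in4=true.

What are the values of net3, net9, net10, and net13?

net3 = false, net9 = true, net10 = true, net13 = false

net0 = in1 AND in2 = true AND true = true
net1 = in3 AND net0 = true AND true = true
net2 = in2 OR in4 = true OR true = true
net3 = in2 NOR net2 = true NOR true = false
net9 = in3 OR net2 = true OR true = true
net10 = net1 OR net9 = true OR true = true
net12 = NOT in4 = NOT true = false
net13 = net9 AND net12 AND net2 = true AND false AND true = false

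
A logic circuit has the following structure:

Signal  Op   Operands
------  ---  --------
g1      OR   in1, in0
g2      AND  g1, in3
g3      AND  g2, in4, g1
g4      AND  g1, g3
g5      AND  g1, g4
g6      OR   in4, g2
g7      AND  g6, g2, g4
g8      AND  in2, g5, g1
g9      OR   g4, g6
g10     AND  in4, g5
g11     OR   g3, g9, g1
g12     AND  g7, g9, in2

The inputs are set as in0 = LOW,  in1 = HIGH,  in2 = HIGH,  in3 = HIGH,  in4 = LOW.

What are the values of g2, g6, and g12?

g1 = in1 OR in0 = HIGH OR LOW = HIGH
g2 = g1 AND in3 = HIGH AND HIGH = HIGH
g3 = g2 AND in4 AND g1 = HIGH AND LOW AND HIGH = LOW
g4 = g1 AND g3 = HIGH AND LOW = LOW
g6 = in4 OR g2 = LOW OR HIGH = HIGH
g7 = g6 AND g2 AND g4 = HIGH AND HIGH AND LOW = LOW
g9 = g4 OR g6 = LOW OR HIGH = HIGH
g12 = g7 AND g9 AND in2 = LOW AND HIGH AND HIGH = LOW

g2 = HIGH; g6 = HIGH; g12 = LOW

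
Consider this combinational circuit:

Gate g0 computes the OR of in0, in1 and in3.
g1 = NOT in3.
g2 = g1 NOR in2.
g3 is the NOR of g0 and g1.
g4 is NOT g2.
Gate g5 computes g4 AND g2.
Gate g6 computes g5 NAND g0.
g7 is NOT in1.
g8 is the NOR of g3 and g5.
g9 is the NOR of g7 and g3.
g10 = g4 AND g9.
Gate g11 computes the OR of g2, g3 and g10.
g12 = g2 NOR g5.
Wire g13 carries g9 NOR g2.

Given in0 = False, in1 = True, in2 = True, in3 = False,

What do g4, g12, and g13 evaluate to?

g4 = True, g12 = True, g13 = False

g0 = in0 OR in1 OR in3 = False OR True OR False = True
g1 = NOT in3 = NOT False = True
g2 = g1 NOR in2 = True NOR True = False
g3 = g0 NOR g1 = True NOR True = False
g4 = NOT g2 = NOT False = True
g5 = g4 AND g2 = True AND False = False
g7 = NOT in1 = NOT True = False
g9 = g7 NOR g3 = False NOR False = True
g12 = g2 NOR g5 = False NOR False = True
g13 = g9 NOR g2 = True NOR False = False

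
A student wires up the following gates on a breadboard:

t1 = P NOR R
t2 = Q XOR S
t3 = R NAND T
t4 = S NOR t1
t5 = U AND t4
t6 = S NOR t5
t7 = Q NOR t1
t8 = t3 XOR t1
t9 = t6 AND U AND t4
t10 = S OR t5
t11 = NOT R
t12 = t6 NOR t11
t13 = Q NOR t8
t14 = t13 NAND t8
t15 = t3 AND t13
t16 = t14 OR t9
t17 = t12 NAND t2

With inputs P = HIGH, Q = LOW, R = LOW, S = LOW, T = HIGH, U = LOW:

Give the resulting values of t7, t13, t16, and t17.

t1 = P NOR R = HIGH NOR LOW = LOW
t2 = Q XOR S = LOW XOR LOW = LOW
t3 = R NAND T = LOW NAND HIGH = HIGH
t4 = S NOR t1 = LOW NOR LOW = HIGH
t5 = U AND t4 = LOW AND HIGH = LOW
t6 = S NOR t5 = LOW NOR LOW = HIGH
t7 = Q NOR t1 = LOW NOR LOW = HIGH
t8 = t3 XOR t1 = HIGH XOR LOW = HIGH
t9 = t6 AND U AND t4 = HIGH AND LOW AND HIGH = LOW
t11 = NOT R = NOT LOW = HIGH
t12 = t6 NOR t11 = HIGH NOR HIGH = LOW
t13 = Q NOR t8 = LOW NOR HIGH = LOW
t14 = t13 NAND t8 = LOW NAND HIGH = HIGH
t16 = t14 OR t9 = HIGH OR LOW = HIGH
t17 = t12 NAND t2 = LOW NAND LOW = HIGH

t7 = HIGH, t13 = LOW, t16 = HIGH, t17 = HIGH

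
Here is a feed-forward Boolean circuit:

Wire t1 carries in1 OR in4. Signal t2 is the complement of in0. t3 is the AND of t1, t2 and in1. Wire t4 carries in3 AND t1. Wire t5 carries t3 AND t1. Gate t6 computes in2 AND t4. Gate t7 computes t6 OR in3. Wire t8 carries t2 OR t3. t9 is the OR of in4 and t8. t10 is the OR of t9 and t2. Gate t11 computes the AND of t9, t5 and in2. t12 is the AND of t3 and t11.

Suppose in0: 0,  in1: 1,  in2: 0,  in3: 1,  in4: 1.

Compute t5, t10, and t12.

t5 = 1, t10 = 1, t12 = 0

t1 = in1 OR in4 = 1 OR 1 = 1
t2 = NOT in0 = NOT 0 = 1
t3 = t1 AND t2 AND in1 = 1 AND 1 AND 1 = 1
t5 = t3 AND t1 = 1 AND 1 = 1
t8 = t2 OR t3 = 1 OR 1 = 1
t9 = in4 OR t8 = 1 OR 1 = 1
t10 = t9 OR t2 = 1 OR 1 = 1
t11 = t9 AND t5 AND in2 = 1 AND 1 AND 0 = 0
t12 = t3 AND t11 = 1 AND 0 = 0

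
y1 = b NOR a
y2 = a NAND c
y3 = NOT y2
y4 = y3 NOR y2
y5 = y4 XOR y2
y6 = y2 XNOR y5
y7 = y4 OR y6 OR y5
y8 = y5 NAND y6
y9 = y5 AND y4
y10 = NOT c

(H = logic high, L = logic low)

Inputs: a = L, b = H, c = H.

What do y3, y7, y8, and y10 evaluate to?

y2 = a NAND c = L NAND H = H
y3 = NOT y2 = NOT H = L
y4 = y3 NOR y2 = L NOR H = L
y5 = y4 XOR y2 = L XOR H = H
y6 = y2 XNOR y5 = H XNOR H = H
y7 = y4 OR y6 OR y5 = L OR H OR H = H
y8 = y5 NAND y6 = H NAND H = L
y10 = NOT c = NOT H = L

y3 = L; y7 = H; y8 = L; y10 = L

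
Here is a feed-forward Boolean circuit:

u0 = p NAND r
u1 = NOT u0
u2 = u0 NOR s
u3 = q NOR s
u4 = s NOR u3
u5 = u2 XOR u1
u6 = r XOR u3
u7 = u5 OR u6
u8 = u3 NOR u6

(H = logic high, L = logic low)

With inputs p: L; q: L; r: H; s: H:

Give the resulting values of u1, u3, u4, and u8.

u0 = p NAND r = L NAND H = H
u1 = NOT u0 = NOT H = L
u3 = q NOR s = L NOR H = L
u4 = s NOR u3 = H NOR L = L
u6 = r XOR u3 = H XOR L = H
u8 = u3 NOR u6 = L NOR H = L

u1 = L, u3 = L, u4 = L, u8 = L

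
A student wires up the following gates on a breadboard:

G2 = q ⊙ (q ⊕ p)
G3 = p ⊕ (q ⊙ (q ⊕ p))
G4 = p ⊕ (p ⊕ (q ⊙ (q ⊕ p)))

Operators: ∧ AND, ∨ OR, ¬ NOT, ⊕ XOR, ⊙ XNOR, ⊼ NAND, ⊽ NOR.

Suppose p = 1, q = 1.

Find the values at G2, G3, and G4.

G2 = 1 ⊙ (1 ⊕ 1) = 0
G3 = 1 ⊕ (1 ⊙ (1 ⊕ 1)) = 1
G4 = 1 ⊕ (1 ⊕ (1 ⊙ (1 ⊕ 1))) = 0

G2 = 0; G3 = 1; G4 = 0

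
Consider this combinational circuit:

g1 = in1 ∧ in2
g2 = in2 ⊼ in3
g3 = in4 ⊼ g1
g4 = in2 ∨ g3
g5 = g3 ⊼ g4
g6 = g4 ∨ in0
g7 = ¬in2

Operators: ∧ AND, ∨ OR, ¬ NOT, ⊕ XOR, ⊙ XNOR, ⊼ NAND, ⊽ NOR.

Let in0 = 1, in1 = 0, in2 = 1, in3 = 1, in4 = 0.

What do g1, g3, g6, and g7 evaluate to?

g1 = 0, g3 = 1, g6 = 1, g7 = 0

g1 = in1 AND in2 = 0 AND 1 = 0
g3 = in4 NAND g1 = 0 NAND 0 = 1
g4 = in2 OR g3 = 1 OR 1 = 1
g6 = g4 OR in0 = 1 OR 1 = 1
g7 = NOT in2 = NOT 1 = 0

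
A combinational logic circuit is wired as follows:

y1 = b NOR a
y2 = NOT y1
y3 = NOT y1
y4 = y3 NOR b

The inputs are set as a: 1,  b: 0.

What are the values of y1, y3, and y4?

y1 = b NOR a = 0 NOR 1 = 0
y3 = NOT y1 = NOT 0 = 1
y4 = y3 NOR b = 1 NOR 0 = 0

y1 = 0, y3 = 1, y4 = 0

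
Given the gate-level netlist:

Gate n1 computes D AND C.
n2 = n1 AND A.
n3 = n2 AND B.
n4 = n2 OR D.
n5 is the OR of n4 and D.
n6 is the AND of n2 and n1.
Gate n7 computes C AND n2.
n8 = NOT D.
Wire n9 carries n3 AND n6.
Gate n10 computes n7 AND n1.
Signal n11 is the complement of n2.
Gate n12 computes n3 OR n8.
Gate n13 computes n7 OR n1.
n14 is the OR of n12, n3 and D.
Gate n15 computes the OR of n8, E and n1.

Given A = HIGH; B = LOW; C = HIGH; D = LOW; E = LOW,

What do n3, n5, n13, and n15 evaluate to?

n1 = D AND C = LOW AND HIGH = LOW
n2 = n1 AND A = LOW AND HIGH = LOW
n3 = n2 AND B = LOW AND LOW = LOW
n4 = n2 OR D = LOW OR LOW = LOW
n5 = n4 OR D = LOW OR LOW = LOW
n7 = C AND n2 = HIGH AND LOW = LOW
n8 = NOT D = NOT LOW = HIGH
n13 = n7 OR n1 = LOW OR LOW = LOW
n15 = n8 OR E OR n1 = HIGH OR LOW OR LOW = HIGH

n3 = LOW  n5 = LOW  n13 = LOW  n15 = HIGH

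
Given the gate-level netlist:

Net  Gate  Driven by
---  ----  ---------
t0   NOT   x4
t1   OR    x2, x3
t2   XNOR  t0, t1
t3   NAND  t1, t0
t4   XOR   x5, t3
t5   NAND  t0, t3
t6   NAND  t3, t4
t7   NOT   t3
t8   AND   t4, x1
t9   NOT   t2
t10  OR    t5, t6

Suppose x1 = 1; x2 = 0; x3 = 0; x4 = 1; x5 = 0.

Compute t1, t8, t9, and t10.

t0 = NOT x4 = NOT 1 = 0
t1 = x2 OR x3 = 0 OR 0 = 0
t2 = t0 XNOR t1 = 0 XNOR 0 = 1
t3 = t1 NAND t0 = 0 NAND 0 = 1
t4 = x5 XOR t3 = 0 XOR 1 = 1
t5 = t0 NAND t3 = 0 NAND 1 = 1
t6 = t3 NAND t4 = 1 NAND 1 = 0
t8 = t4 AND x1 = 1 AND 1 = 1
t9 = NOT t2 = NOT 1 = 0
t10 = t5 OR t6 = 1 OR 0 = 1

t1 = 0, t8 = 1, t9 = 0, t10 = 1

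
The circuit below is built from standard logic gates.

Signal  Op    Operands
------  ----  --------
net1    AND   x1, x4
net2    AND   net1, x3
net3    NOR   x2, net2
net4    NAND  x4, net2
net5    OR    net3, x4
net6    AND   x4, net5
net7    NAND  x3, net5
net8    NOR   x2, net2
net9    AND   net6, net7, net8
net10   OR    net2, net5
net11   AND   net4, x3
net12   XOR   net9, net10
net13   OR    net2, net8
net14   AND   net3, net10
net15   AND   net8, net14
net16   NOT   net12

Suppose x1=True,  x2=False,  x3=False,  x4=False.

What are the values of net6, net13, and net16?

net1 = x1 AND x4 = True AND False = False
net2 = net1 AND x3 = False AND False = False
net3 = x2 NOR net2 = False NOR False = True
net5 = net3 OR x4 = True OR False = True
net6 = x4 AND net5 = False AND True = False
net7 = x3 NAND net5 = False NAND True = True
net8 = x2 NOR net2 = False NOR False = True
net9 = net6 AND net7 AND net8 = False AND True AND True = False
net10 = net2 OR net5 = False OR True = True
net12 = net9 XOR net10 = False XOR True = True
net13 = net2 OR net8 = False OR True = True
net16 = NOT net12 = NOT True = False

net6 = False  net13 = True  net16 = False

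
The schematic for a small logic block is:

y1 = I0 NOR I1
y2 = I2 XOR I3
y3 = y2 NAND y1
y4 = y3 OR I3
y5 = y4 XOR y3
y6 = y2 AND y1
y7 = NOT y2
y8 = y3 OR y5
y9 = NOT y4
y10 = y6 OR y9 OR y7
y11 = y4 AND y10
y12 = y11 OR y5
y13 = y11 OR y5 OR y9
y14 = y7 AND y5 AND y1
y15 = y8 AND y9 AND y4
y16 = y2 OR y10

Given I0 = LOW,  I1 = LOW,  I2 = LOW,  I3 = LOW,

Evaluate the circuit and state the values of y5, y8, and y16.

y1 = I0 NOR I1 = LOW NOR LOW = HIGH
y2 = I2 XOR I3 = LOW XOR LOW = LOW
y3 = y2 NAND y1 = LOW NAND HIGH = HIGH
y4 = y3 OR I3 = HIGH OR LOW = HIGH
y5 = y4 XOR y3 = HIGH XOR HIGH = LOW
y6 = y2 AND y1 = LOW AND HIGH = LOW
y7 = NOT y2 = NOT LOW = HIGH
y8 = y3 OR y5 = HIGH OR LOW = HIGH
y9 = NOT y4 = NOT HIGH = LOW
y10 = y6 OR y9 OR y7 = LOW OR LOW OR HIGH = HIGH
y16 = y2 OR y10 = LOW OR HIGH = HIGH

y5 = LOW, y8 = HIGH, y16 = HIGH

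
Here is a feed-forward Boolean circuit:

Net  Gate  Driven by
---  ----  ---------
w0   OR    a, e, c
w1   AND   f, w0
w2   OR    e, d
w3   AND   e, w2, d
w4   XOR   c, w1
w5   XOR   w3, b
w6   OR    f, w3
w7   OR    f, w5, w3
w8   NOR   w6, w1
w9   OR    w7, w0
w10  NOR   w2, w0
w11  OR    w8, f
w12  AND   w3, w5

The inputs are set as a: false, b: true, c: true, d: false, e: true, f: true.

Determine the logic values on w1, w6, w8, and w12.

w1 = true, w6 = true, w8 = false, w12 = false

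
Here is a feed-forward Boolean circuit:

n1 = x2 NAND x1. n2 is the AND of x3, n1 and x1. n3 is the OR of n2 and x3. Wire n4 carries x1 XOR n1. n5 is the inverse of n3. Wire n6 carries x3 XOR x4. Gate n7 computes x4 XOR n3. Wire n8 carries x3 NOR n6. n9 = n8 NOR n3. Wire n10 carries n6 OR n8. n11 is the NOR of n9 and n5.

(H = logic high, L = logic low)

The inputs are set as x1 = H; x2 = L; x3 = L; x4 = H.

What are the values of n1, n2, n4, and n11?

n1 = x2 NAND x1 = L NAND H = H
n2 = x3 AND n1 AND x1 = L AND H AND H = L
n3 = n2 OR x3 = L OR L = L
n4 = x1 XOR n1 = H XOR H = L
n5 = NOT n3 = NOT L = H
n6 = x3 XOR x4 = L XOR H = H
n8 = x3 NOR n6 = L NOR H = L
n9 = n8 NOR n3 = L NOR L = H
n11 = n9 NOR n5 = H NOR H = L

n1 = H, n2 = L, n4 = L, n11 = L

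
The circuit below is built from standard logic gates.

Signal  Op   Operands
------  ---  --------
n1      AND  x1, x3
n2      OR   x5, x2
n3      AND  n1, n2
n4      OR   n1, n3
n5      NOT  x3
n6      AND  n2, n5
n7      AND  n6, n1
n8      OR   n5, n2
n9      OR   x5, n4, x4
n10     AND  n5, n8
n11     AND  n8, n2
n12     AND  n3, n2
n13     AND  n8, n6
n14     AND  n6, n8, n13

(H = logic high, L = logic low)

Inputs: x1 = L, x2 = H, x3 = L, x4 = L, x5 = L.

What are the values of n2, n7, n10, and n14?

n1 = x1 AND x3 = L AND L = L
n2 = x5 OR x2 = L OR H = H
n5 = NOT x3 = NOT L = H
n6 = n2 AND n5 = H AND H = H
n7 = n6 AND n1 = H AND L = L
n8 = n5 OR n2 = H OR H = H
n10 = n5 AND n8 = H AND H = H
n13 = n8 AND n6 = H AND H = H
n14 = n6 AND n8 AND n13 = H AND H AND H = H

n2 = H, n7 = L, n10 = H, n14 = H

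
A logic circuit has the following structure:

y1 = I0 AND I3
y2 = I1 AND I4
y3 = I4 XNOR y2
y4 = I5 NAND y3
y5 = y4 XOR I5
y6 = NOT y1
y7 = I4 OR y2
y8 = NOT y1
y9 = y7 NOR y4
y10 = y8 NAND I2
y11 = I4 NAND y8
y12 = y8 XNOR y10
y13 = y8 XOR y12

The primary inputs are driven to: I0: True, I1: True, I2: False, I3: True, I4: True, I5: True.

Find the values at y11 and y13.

y1 = I0 AND I3 = True AND True = True
y8 = NOT y1 = NOT True = False
y10 = y8 NAND I2 = False NAND False = True
y11 = I4 NAND y8 = True NAND False = True
y12 = y8 XNOR y10 = False XNOR True = False
y13 = y8 XOR y12 = False XOR False = False

y11 = True, y13 = False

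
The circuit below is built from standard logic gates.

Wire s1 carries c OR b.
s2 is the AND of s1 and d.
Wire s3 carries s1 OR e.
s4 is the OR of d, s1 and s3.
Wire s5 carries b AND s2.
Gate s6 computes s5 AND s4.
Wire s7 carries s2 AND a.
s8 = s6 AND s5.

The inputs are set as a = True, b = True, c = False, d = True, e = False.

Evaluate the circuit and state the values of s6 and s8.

s1 = c OR b = False OR True = True
s2 = s1 AND d = True AND True = True
s3 = s1 OR e = True OR False = True
s4 = d OR s1 OR s3 = True OR True OR True = True
s5 = b AND s2 = True AND True = True
s6 = s5 AND s4 = True AND True = True
s8 = s6 AND s5 = True AND True = True

s6 = True, s8 = True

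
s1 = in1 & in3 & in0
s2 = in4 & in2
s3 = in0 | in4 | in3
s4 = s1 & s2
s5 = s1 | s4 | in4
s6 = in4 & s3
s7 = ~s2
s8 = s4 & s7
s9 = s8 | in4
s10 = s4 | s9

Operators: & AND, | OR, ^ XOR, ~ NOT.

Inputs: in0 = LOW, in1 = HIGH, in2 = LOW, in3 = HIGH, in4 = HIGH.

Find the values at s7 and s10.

s1 = in1 AND in3 AND in0 = HIGH AND HIGH AND LOW = LOW
s2 = in4 AND in2 = HIGH AND LOW = LOW
s4 = s1 AND s2 = LOW AND LOW = LOW
s7 = NOT s2 = NOT LOW = HIGH
s8 = s4 AND s7 = LOW AND HIGH = LOW
s9 = s8 OR in4 = LOW OR HIGH = HIGH
s10 = s4 OR s9 = LOW OR HIGH = HIGH

s7 = HIGH; s10 = HIGH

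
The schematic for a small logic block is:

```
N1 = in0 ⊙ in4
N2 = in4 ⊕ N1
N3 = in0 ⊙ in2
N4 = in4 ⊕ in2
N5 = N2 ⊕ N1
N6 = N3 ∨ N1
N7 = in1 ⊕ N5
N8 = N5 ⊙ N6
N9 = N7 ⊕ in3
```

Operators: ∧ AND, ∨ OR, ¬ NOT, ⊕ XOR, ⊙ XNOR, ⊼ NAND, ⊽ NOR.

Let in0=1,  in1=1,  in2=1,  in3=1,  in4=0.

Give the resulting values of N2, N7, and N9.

N1 = in0 XNOR in4 = 1 XNOR 0 = 0
N2 = in4 XOR N1 = 0 XOR 0 = 0
N5 = N2 XOR N1 = 0 XOR 0 = 0
N7 = in1 XOR N5 = 1 XOR 0 = 1
N9 = N7 XOR in3 = 1 XOR 1 = 0

N2 = 0, N7 = 1, N9 = 0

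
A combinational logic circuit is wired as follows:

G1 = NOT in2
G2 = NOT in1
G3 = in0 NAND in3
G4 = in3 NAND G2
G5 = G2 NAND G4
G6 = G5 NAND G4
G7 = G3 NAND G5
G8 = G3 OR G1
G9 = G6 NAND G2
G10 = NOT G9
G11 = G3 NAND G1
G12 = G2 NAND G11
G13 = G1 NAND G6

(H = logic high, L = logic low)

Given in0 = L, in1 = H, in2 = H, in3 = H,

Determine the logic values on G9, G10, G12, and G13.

G9 = H; G10 = L; G12 = H; G13 = H

G1 = NOT in2 = NOT H = L
G2 = NOT in1 = NOT H = L
G3 = in0 NAND in3 = L NAND H = H
G4 = in3 NAND G2 = H NAND L = H
G5 = G2 NAND G4 = L NAND H = H
G6 = G5 NAND G4 = H NAND H = L
G9 = G6 NAND G2 = L NAND L = H
G10 = NOT G9 = NOT H = L
G11 = G3 NAND G1 = H NAND L = H
G12 = G2 NAND G11 = L NAND H = H
G13 = G1 NAND G6 = L NAND L = H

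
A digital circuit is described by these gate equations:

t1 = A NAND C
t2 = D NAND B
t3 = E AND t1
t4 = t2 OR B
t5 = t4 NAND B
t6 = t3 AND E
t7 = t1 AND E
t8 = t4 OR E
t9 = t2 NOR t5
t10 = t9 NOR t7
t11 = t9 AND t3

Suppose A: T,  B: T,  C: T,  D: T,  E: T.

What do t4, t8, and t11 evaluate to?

t1 = A NAND C = T NAND T = F
t2 = D NAND B = T NAND T = F
t3 = E AND t1 = T AND F = F
t4 = t2 OR B = F OR T = T
t5 = t4 NAND B = T NAND T = F
t8 = t4 OR E = T OR T = T
t9 = t2 NOR t5 = F NOR F = T
t11 = t9 AND t3 = T AND F = F

t4 = T, t8 = T, t11 = F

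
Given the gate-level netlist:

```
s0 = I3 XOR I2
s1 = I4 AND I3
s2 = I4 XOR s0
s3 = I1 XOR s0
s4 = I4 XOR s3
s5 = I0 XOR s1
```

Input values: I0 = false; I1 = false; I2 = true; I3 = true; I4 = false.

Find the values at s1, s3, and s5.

s1 = false  s3 = false  s5 = false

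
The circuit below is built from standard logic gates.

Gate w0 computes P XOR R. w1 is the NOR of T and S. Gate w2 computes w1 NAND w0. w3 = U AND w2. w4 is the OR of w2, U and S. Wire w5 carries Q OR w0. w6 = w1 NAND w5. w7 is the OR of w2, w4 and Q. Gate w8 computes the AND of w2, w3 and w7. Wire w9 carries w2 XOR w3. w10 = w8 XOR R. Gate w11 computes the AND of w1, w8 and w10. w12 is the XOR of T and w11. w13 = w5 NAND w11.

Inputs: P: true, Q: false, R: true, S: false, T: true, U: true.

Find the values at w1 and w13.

w1 = false  w13 = true

w0 = P XOR R = true XOR true = false
w1 = T NOR S = true NOR false = false
w2 = w1 NAND w0 = false NAND false = true
w3 = U AND w2 = true AND true = true
w4 = w2 OR U OR S = true OR true OR false = true
w5 = Q OR w0 = false OR false = false
w7 = w2 OR w4 OR Q = true OR true OR false = true
w8 = w2 AND w3 AND w7 = true AND true AND true = true
w10 = w8 XOR R = true XOR true = false
w11 = w1 AND w8 AND w10 = false AND true AND false = false
w13 = w5 NAND w11 = false NAND false = true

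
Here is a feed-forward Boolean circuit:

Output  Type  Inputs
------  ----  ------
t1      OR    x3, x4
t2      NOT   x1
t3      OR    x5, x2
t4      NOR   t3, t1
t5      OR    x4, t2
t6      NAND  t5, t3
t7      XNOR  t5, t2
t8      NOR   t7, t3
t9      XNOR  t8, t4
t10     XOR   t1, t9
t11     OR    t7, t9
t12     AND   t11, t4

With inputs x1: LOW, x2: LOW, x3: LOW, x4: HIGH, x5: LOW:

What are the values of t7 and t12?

t7 = HIGH, t12 = LOW

t1 = x3 OR x4 = LOW OR HIGH = HIGH
t2 = NOT x1 = NOT LOW = HIGH
t3 = x5 OR x2 = LOW OR LOW = LOW
t4 = t3 NOR t1 = LOW NOR HIGH = LOW
t5 = x4 OR t2 = HIGH OR HIGH = HIGH
t7 = t5 XNOR t2 = HIGH XNOR HIGH = HIGH
t8 = t7 NOR t3 = HIGH NOR LOW = LOW
t9 = t8 XNOR t4 = LOW XNOR LOW = HIGH
t11 = t7 OR t9 = HIGH OR HIGH = HIGH
t12 = t11 AND t4 = HIGH AND LOW = LOW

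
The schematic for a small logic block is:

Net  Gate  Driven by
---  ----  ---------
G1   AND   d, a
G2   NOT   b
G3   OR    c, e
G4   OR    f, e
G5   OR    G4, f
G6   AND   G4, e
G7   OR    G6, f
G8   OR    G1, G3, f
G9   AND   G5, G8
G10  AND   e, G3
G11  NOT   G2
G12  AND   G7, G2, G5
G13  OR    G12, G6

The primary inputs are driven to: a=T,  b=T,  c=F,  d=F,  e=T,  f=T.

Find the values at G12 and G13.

G12 = F, G13 = T

G2 = NOT b = NOT T = F
G4 = f OR e = T OR T = T
G5 = G4 OR f = T OR T = T
G6 = G4 AND e = T AND T = T
G7 = G6 OR f = T OR T = T
G12 = G7 AND G2 AND G5 = T AND F AND T = F
G13 = G12 OR G6 = F OR T = T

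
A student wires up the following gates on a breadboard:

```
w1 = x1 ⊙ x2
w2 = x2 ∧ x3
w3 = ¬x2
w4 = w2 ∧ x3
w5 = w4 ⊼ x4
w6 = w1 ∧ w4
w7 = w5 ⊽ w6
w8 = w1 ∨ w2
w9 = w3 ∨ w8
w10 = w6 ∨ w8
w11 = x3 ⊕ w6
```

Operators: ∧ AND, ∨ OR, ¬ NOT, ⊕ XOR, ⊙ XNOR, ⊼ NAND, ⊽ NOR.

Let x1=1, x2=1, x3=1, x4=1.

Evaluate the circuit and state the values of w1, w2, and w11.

w1 = 1, w2 = 1, w11 = 0

w1 = x1 XNOR x2 = 1 XNOR 1 = 1
w2 = x2 AND x3 = 1 AND 1 = 1
w4 = w2 AND x3 = 1 AND 1 = 1
w6 = w1 AND w4 = 1 AND 1 = 1
w11 = x3 XOR w6 = 1 XOR 1 = 0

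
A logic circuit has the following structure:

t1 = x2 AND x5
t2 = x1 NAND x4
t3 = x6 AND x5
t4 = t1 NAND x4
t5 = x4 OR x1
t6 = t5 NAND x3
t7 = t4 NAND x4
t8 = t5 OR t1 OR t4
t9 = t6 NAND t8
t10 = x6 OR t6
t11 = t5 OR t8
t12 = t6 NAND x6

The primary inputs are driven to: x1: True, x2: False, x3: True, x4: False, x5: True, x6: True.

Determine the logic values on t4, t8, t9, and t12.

t1 = x2 AND x5 = False AND True = False
t4 = t1 NAND x4 = False NAND False = True
t5 = x4 OR x1 = False OR True = True
t6 = t5 NAND x3 = True NAND True = False
t8 = t5 OR t1 OR t4 = True OR False OR True = True
t9 = t6 NAND t8 = False NAND True = True
t12 = t6 NAND x6 = False NAND True = True

t4 = True, t8 = True, t9 = True, t12 = True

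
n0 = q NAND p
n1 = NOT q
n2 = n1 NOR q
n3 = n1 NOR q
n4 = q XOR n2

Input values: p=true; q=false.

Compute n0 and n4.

n0 = true, n4 = false

n0 = q NAND p = false NAND true = true
n1 = NOT q = NOT false = true
n2 = n1 NOR q = true NOR false = false
n4 = q XOR n2 = false XOR false = false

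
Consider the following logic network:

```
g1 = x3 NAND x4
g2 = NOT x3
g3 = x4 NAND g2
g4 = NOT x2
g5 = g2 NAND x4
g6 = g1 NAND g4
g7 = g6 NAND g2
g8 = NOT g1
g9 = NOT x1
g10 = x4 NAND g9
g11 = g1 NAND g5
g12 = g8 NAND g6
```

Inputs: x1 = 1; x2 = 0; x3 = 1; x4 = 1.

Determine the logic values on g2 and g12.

g2 = 0; g12 = 0

g1 = x3 NAND x4 = 1 NAND 1 = 0
g2 = NOT x3 = NOT 1 = 0
g4 = NOT x2 = NOT 0 = 1
g6 = g1 NAND g4 = 0 NAND 1 = 1
g8 = NOT g1 = NOT 0 = 1
g12 = g8 NAND g6 = 1 NAND 1 = 0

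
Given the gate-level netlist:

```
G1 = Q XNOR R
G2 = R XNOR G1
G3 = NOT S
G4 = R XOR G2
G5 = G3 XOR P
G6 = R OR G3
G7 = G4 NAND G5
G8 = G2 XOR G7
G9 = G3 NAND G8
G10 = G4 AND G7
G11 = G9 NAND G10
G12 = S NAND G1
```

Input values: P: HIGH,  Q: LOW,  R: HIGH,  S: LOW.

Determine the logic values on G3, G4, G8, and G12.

G3 = HIGH, G4 = HIGH, G8 = HIGH, G12 = HIGH

G1 = Q XNOR R = LOW XNOR HIGH = LOW
G2 = R XNOR G1 = HIGH XNOR LOW = LOW
G3 = NOT S = NOT LOW = HIGH
G4 = R XOR G2 = HIGH XOR LOW = HIGH
G5 = G3 XOR P = HIGH XOR HIGH = LOW
G7 = G4 NAND G5 = HIGH NAND LOW = HIGH
G8 = G2 XOR G7 = LOW XOR HIGH = HIGH
G12 = S NAND G1 = LOW NAND LOW = HIGH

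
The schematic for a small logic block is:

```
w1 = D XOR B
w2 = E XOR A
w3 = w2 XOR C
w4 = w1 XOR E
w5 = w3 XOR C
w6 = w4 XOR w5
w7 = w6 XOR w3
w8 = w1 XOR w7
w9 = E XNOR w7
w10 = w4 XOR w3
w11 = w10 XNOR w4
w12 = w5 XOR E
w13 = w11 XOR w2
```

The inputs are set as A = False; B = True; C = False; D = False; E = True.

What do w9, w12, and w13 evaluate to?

w9 = False, w12 = False, w13 = True

w1 = D XOR B = False XOR True = True
w2 = E XOR A = True XOR False = True
w3 = w2 XOR C = True XOR False = True
w4 = w1 XOR E = True XOR True = False
w5 = w3 XOR C = True XOR False = True
w6 = w4 XOR w5 = False XOR True = True
w7 = w6 XOR w3 = True XOR True = False
w9 = E XNOR w7 = True XNOR False = False
w10 = w4 XOR w3 = False XOR True = True
w11 = w10 XNOR w4 = True XNOR False = False
w12 = w5 XOR E = True XOR True = False
w13 = w11 XOR w2 = False XOR True = True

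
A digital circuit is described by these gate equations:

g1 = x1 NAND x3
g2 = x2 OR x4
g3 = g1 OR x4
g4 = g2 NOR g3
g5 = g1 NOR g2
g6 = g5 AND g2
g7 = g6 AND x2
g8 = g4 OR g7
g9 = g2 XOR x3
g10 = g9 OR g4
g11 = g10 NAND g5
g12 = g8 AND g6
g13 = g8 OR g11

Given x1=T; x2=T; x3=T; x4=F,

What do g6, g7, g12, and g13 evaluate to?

g1 = x1 NAND x3 = T NAND T = F
g2 = x2 OR x4 = T OR F = T
g3 = g1 OR x4 = F OR F = F
g4 = g2 NOR g3 = T NOR F = F
g5 = g1 NOR g2 = F NOR T = F
g6 = g5 AND g2 = F AND T = F
g7 = g6 AND x2 = F AND T = F
g8 = g4 OR g7 = F OR F = F
g9 = g2 XOR x3 = T XOR T = F
g10 = g9 OR g4 = F OR F = F
g11 = g10 NAND g5 = F NAND F = T
g12 = g8 AND g6 = F AND F = F
g13 = g8 OR g11 = F OR T = T

g6 = F  g7 = F  g12 = F  g13 = T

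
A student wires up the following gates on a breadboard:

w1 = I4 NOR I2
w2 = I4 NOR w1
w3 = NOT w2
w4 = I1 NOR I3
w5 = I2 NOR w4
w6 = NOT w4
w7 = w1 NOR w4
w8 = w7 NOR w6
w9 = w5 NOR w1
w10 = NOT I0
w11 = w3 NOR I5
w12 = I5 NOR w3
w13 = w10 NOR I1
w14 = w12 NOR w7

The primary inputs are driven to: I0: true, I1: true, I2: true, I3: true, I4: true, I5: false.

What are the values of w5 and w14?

w5 = false, w14 = false

w1 = I4 NOR I2 = true NOR true = false
w2 = I4 NOR w1 = true NOR false = false
w3 = NOT w2 = NOT false = true
w4 = I1 NOR I3 = true NOR true = false
w5 = I2 NOR w4 = true NOR false = false
w7 = w1 NOR w4 = false NOR false = true
w12 = I5 NOR w3 = false NOR true = false
w14 = w12 NOR w7 = false NOR true = false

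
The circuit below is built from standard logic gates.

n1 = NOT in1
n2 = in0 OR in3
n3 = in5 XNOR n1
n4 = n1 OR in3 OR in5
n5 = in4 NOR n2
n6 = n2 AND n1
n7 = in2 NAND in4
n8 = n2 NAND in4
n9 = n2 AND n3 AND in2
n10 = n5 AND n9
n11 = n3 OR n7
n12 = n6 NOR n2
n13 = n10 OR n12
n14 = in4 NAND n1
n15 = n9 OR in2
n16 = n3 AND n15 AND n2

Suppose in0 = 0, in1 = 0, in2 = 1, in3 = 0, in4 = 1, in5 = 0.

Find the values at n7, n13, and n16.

n7 = 0, n13 = 1, n16 = 0

n1 = NOT in1 = NOT 0 = 1
n2 = in0 OR in3 = 0 OR 0 = 0
n3 = in5 XNOR n1 = 0 XNOR 1 = 0
n5 = in4 NOR n2 = 1 NOR 0 = 0
n6 = n2 AND n1 = 0 AND 1 = 0
n7 = in2 NAND in4 = 1 NAND 1 = 0
n9 = n2 AND n3 AND in2 = 0 AND 0 AND 1 = 0
n10 = n5 AND n9 = 0 AND 0 = 0
n12 = n6 NOR n2 = 0 NOR 0 = 1
n13 = n10 OR n12 = 0 OR 1 = 1
n15 = n9 OR in2 = 0 OR 1 = 1
n16 = n3 AND n15 AND n2 = 0 AND 1 AND 0 = 0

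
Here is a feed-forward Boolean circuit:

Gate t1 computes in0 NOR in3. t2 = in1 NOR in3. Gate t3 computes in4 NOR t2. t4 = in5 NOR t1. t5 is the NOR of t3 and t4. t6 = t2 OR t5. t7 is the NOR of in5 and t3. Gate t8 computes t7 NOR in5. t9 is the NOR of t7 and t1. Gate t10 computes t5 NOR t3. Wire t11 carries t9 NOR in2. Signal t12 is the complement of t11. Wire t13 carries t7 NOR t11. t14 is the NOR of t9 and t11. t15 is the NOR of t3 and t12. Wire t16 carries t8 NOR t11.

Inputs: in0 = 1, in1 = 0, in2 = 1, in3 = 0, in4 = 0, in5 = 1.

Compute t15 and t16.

t15 = 0; t16 = 1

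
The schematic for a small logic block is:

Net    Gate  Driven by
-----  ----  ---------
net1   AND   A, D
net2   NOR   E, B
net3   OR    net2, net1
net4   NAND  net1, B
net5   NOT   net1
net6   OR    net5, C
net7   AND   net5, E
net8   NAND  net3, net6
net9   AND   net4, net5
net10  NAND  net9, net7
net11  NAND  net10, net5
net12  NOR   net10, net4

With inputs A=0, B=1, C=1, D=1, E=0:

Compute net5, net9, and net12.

net5 = 1, net9 = 1, net12 = 0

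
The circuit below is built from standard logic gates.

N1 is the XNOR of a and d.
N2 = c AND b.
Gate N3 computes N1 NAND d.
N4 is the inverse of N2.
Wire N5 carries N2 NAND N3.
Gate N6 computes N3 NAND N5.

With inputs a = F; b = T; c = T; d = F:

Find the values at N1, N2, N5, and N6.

N1 = a XNOR d = F XNOR F = T
N2 = c AND b = T AND T = T
N3 = N1 NAND d = T NAND F = T
N5 = N2 NAND N3 = T NAND T = F
N6 = N3 NAND N5 = T NAND F = T

N1 = T, N2 = T, N5 = F, N6 = T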